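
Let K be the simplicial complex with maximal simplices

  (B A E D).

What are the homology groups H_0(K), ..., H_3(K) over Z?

We work with the vertex ordering A < B < D < E. The simplices of K, each written with vertices in increasing order, are:

  0-simplices (4): A, B, D, E
  1-simplices (6): AB, AD, AE, BD, BE, DE
  2-simplices (4): ABD, ABE, ADE, BDE
  3-simplices (1): ABDE

giving chain groups C_0 ≅ Z^4, C_1 ≅ Z^6, C_2 ≅ Z^4, C_3 ≅ Z^1.

Boundary ∂_1: C_1 → C_0 sends each edge [p,q] (with p < q) to q − p. For instance
  ∂DE = E − D.
The 4×6 boundary matrix has rank 3 and Smith normal form diag(1,1,1).

Boundary ∂_2: C_2 → C_1 acts by ∂[p,q,r] = [q,r] − [p,r] + [p,q]. For instance
  ∂BDE = DE − BE + BD,
  ∂ABD = BD − AD + AB.
As a 6×4 matrix over Z this has rank 3, with invariant factors (1,1,1).

Boundary ∂_3: C_3 → C_2 sends each 3-simplex σ to the alternating sum Σ_i (−1)^i (σ with its i-th vertex removed). For instance
  ∂ABDE = BDE − ADE + ABE − ABD.
As a 4×1 matrix over Z this has rank 1, with invariant factors (1).

Computing H_k = (kernel of ∂_k) / (image of ∂_{k+1}):

  H_0: rank C_0 − rank ∂_1 = 4 − 3 = 1, and the invariant factors of ∂_1 are all 1, so H_0 ≅ Z.
  H_1: rank ker ∂_1 − rank ∂_2 = (6 − 3) − 3 = 0, and the invariant factors of ∂_2 are all 1, so H_1 ≅ 0.
  H_2: rank ker ∂_2 − rank ∂_3 = (4 − 3) − 1 = 0, and the invariant factors of ∂_3 are all 1, so H_2 ≅ 0.
  H_3: rank ker ∂_3 − rank ∂_4 = (1 − 1) − 0 = 0, and there is no ∂_4, so H_3 ≅ 0.

As a check, the Euler characteristic is 4 − 6 + 4 − 1 = 1, which agrees with 1 − 0 + 0 − 0 = 1.

H_0 ≅ Z,  H_1 = 0,  H_2 = 0,  H_3 = 0.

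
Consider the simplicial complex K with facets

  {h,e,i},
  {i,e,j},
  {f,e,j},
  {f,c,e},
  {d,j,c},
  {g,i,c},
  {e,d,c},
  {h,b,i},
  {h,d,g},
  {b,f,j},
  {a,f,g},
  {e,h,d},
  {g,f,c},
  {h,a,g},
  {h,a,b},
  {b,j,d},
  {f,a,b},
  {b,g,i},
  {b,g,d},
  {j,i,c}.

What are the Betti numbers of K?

b_0 = 1, b_1 = 1, b_2 = 0.

K has 10 vertices, 30 edges, 20 triangles.
rank ∂_0 = 0, rank ∂_1 = 9 ⇒ b_0 = 10 − 0 − 9 = 1; all invariant factors of ∂_1 are 1 so no torsion. So H_0 = Z.
rank ∂_1 = 9, rank ∂_2 = 20 ⇒ b_1 = 30 − 9 − 20 = 1; ∂_2 has invariant factor(s) [2] giving torsion. So H_1 = Z ⊕ Z_2.
rank ∂_2 = 20, rank ∂_3 = 0 ⇒ b_2 = 20 − 20 − 0 = 0. So H_2 = 0.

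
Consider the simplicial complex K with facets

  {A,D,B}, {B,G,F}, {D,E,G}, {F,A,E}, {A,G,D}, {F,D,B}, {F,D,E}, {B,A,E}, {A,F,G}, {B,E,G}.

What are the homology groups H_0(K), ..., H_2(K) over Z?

H_0 ≅ Z,  H_1 ≅ Z/2,  H_2 = 0.

Fix the vertex order A < B < D < E < F < G and write every simplex with vertices in increasing order. Then dim K = 2 and the simplices of K are:

  0-simplices (6): A, B, D, E, F, G
  1-simplices (15): AB, AD, AE, AF, AG, BD, BE, BF, BG, DE, DF, DG, EF, EG, FG
  2-simplices (10): ABD, ABE, ADG, AEF, AFG, BDF, BEG, BFG, DEF, DEG

so the chain groups are C_0 ≅ Z^6, C_1 ≅ Z^15, C_2 ≅ Z^10.

The boundary map ∂_1: C_1 → C_0 is given by ∂[p,q] = [q] − [p]. For instance
  ∂FG = G − F.
The 6×15 boundary matrix has rank 5 and Smith normal form diag(1,1,1,1,1).

The boundary map ∂_2: C_2 → C_1 sends each 2-simplex [p,q,r] to [q,r] − [p,r] + [p,q]. For instance
  ∂AFG = FG − AG + AF,
  ∂ADG = DG − AG + AD.
As a 15×10 matrix over Z this has rank 10, with invariant factors (1,1,1,1,1,1,1,1,1,2).

Now H_k = ker ∂_k / im ∂_{k+1}, so:

  H_0: rank C_0 − rank ∂_1 = 6 − 5 = 1, and the invariant factors of ∂_1 are all 1, so H_0 ≅ Z.
  H_1: rank ker ∂_1 − rank ∂_2 = (15 − 5) − 10 = 0, and ∂_2 has invariant factor 2 > 1, so H_1 ≅ Z/2.
  H_2: rank ker ∂_2 − rank ∂_3 = (10 − 10) − 0 = 0, and there is no ∂_3, so H_2 ≅ 0.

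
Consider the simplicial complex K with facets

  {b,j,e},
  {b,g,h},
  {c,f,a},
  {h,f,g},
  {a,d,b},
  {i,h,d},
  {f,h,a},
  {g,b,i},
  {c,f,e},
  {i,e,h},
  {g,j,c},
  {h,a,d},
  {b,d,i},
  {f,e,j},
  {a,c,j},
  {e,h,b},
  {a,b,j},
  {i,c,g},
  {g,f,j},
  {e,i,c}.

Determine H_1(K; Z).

Take the total order a < b < c < d < e < f < g < h < i < j on the vertex set. Then K (dimension 2) consists of the simplices:

  0-simplices (10): a, b, c, d, e, f, g, h, i, j
  1-simplices (30): ab, ac, ad, af, ah, aj, bd, be, bg, bh, bi, bj, ce, cf, cg, ci, cj, dh, di, ef, eh, ei, ej, fg, fh, fj, gh, gi, gj, hi
  2-simplices (20): abd, abj, acf, acj, adh, afh, bdi, beh, bej, bgh, bgi, cef, cei, cgi, cgj, dhi, efj, ehi, fgh, fgj

giving chain groups C_0 ≅ Z^10, C_1 ≅ Z^30, C_2 ≅ Z^20.

The boundary map ∂_1: C_1 → C_0 sends each edge [p,q] (with p < q) to q − p.
The resulting 10×30 matrix has rank 9, and its Smith normal form has invariant factors (1,1,1,1,1,1,1,1,1).

The boundary map ∂_2: C_2 → C_1 maps a triangle to the signed sum of its edges. For instance
  ∂adh = dh − ah + ad,
  ∂afh = fh − ah + af.
The resulting 30×20 matrix has rank 20, and its Smith normal form has invariant factors (1,1,1,1,1,1,1,1,1,1,1,1,1,1,1,1,1,1,1,2).

Computing H_k = (kernel of ∂_k) / (image of ∂_{k+1}):

  H_1: rank ker ∂_1 − rank ∂_2 = (30 − 9) − 20 = 1, and ∂_2 has invariant factor 2 > 1, so H_1 ≅ Z ⊕ Z_2.

H_1 = Z ⊕ Z_2.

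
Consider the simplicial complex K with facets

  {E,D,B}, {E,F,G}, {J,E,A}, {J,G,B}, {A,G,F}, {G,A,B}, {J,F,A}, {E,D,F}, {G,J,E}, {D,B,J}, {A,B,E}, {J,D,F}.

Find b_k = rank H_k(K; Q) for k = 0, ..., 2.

b_0 = 1, b_1 = 0, b_2 = 0.

Fix the vertex order A < B < D < E < F < G < J and write every simplex with vertices in increasing order. Then dim K = 2 and the simplices of K are:

  0-simplices (7): A, B, D, E, F, G, J
  1-simplices (18): AB, AE, AF, AG, AJ, BD, BE, BG, BJ, DE, DF, DJ, EF, EG, EJ, FG, FJ, GJ
  2-simplices (12): ABE, ABG, AEJ, AFG, AFJ, BDE, BDJ, BGJ, DEF, DFJ, EFG, EGJ

Hence C_0 ≅ Z^7, C_1 ≅ Z^18, C_2 ≅ Z^12.

The boundary map ∂_1: C_1 → C_0 maps an edge to its endpoints' difference, ∂[p,q] = q − p.
The 7×18 boundary matrix has rank 6 and Smith normal form diag(1,1,1,1,1,1).

The boundary map ∂_2: C_2 → C_1 maps a triangle to the signed sum of its edges. For instance
  ∂AFG = FG − AG + AF,
  ∂ABG = BG − AG + AB.
The 18×12 boundary matrix has rank 12 and Smith normal form diag(1,1,1,1,1,1,1,1,1,1,1,2).

Computing H_k = (kernel of ∂_k) / (image of ∂_{k+1}):

  H_0: rank C_0 − rank ∂_1 = 7 − 6 = 1, and the invariant factors of ∂_1 are all 1, so H_0 ≅ Z.
  H_1: rank ker ∂_1 − rank ∂_2 = (18 − 6) − 12 = 0, and ∂_2 has invariant factor 2 > 1, so H_1 ≅ Z/2Z.
  H_2: rank ker ∂_2 − rank ∂_3 = (12 − 12) − 0 = 0, and there is no ∂_3, so H_2 ≅ 0.

As a check, the Euler characteristic is 7 − 18 + 12 = 1, which agrees with 1 − 0 + 0 = 1.
(K is a triangulation of the real projective plane RP^2.)

Hence the Betti numbers are b_0 = 1, b_1 = 0, b_2 = 0.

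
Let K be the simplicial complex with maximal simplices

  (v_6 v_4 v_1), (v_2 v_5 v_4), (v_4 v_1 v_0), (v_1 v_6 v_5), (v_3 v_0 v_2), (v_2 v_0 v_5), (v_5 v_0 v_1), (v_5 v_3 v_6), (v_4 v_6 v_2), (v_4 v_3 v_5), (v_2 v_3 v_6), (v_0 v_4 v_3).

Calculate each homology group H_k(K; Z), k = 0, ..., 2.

Take the total order v_0 < v_1 < v_2 < v_3 < v_4 < v_5 < v_6 on the vertex set. Then K (dimension 2) consists of the simplices:

  0-simplices (7): [v_0], [v_1], [v_2], [v_3], [v_4], [v_5], [v_6]
  1-simplices (18): (18 of them)
  2-simplices (12): (12 of them)

giving chain groups C_0 ≅ Z^7, C_1 ≅ Z^18, C_2 ≅ Z^12.

∂_1: C_1 → C_0 is given by ∂[p,q] = [q] − [p].
The resulting 7×18 matrix has rank 6, and its Smith normal form has invariant factors (1,1,1,1,1,1).

Boundary ∂_2: C_2 → C_1 sends each 2-simplex [p,q,r] to [q,r] − [p,r] + [p,q]. For instance
  ∂[v_0,v_1,v_5] = [v_1,v_5] − [v_0,v_5] + [v_0,v_1],
  ∂[v_2,v_4,v_5] = [v_4,v_5] − [v_2,v_5] + [v_2,v_4].
The 18×12 boundary matrix has rank 12 and Smith normal form diag(1,1,1,1,1,1,1,1,1,1,1,2).

Now H_k = ker ∂_k / im ∂_{k+1}, so:

  H_0: rank C_0 − rank ∂_1 = 7 − 6 = 1, and the invariant factors of ∂_1 are all 1, so H_0 = Z.
  H_1: rank ker ∂_1 − rank ∂_2 = (18 − 6) − 12 = 0, and ∂_2 has invariant factor 2 > 1, so H_1 = Z_2.
  H_2: rank ker ∂_2 − rank ∂_3 = (12 − 12) − 0 = 0, and there is no ∂_3, so H_2 = 0.

As a check, the Euler characteristic is 7 − 18 + 12 = 1, which agrees with 1 − 0 + 0 = 1.

H_0 ≅ Z,  H_1 ≅ Z_2,  H_2 = 0.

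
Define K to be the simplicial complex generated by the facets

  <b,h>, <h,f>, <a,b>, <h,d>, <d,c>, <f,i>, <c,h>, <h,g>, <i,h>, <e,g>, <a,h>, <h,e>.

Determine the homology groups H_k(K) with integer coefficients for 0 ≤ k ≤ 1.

Order the vertices as a < b < c < d < e < f < g < h < i. Listing each simplex with vertices in this order, K has dimension 1 with simplices:

  0-simplices (9): a, b, c, d, e, f, g, h, i
  1-simplices (12): ab, ah, bh, cd, ch, dh, eg, eh, fh, fi, gh, hi

Hence C_0 ≅ Z^9, C_1 ≅ Z^12.

Boundary ∂_1: C_1 → C_0 maps an edge to its endpoints' difference, ∂[p,q] = q − p. For instance
  ∂eg = g − e.
This gives a 9×12 integer matrix of rank 8; reducing to Smith normal form yields diagonal entries (1,1,1,1,1,1,1,1).

From H_k ≅ ker(∂_k) / im(∂_{k+1}) we obtain:

  H_0: rank C_0 − rank ∂_1 = 9 − 8 = 1, and the invariant factors of ∂_1 are all 1, so H_0 ≅ Z.
  H_1: rank ker ∂_1 − rank ∂_2 = (12 − 8) − 0 = 4, and there is no ∂_2, so H_1 ≅ Z^4.

(K is a triangulation of a wedge of 4 circles.)

H_0 ≅ Z,  H_1 ≅ Z^4.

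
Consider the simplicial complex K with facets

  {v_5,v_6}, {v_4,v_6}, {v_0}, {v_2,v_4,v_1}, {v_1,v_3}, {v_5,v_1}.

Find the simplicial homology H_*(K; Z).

Take the total order v_0 < v_1 < v_2 < v_3 < v_4 < v_5 < v_6 on the vertex set. Then K (dimension 2) consists of the simplices:

  0-simplices (7): [v_0], [v_1], [v_2], [v_3], [v_4], [v_5], [v_6]
  1-simplices (7): [v_1,v_2], [v_1,v_3], [v_1,v_4], [v_1,v_5], [v_2,v_4], [v_4,v_6], [v_5,v_6]
  2-simplices (1): [v_1,v_2,v_4]

Hence C_0 ≅ Z^7, C_1 ≅ Z^7, C_2 ≅ Z^1.

∂_1: C_1 → C_0 is given by ∂[p,q] = [q] − [p]. For instance
  ∂[v_5,v_6] = [v_6] − [v_5].
The resulting 7×7 matrix has rank 5, and its Smith normal form has invariant factors (1,1,1,1,1).

∂_2: C_2 → C_1 maps a triangle to the signed sum of its edges. For instance
  ∂[v_1,v_2,v_4] = [v_2,v_4] − [v_1,v_4] + [v_1,v_2].
The resulting 7×1 matrix has rank 1, and its Smith normal form has invariant factors (1).

Computing H_k = (kernel of ∂_k) / (image of ∂_{k+1}):

  H_0: rank C_0 − rank ∂_1 = 7 − 5 = 2, and the invariant factors of ∂_1 are all 1, so H_0 ≅ Z^2.
  H_1: rank ker ∂_1 − rank ∂_2 = (7 − 5) − 1 = 1, and the invariant factors of ∂_2 are all 1, so H_1 ≅ Z.
  H_2: rank ker ∂_2 − rank ∂_3 = (1 − 1) − 0 = 0, and there is no ∂_3, so H_2 ≅ 0.

H_0 = Z^2,  H_1 = Z,  H_2 = 0.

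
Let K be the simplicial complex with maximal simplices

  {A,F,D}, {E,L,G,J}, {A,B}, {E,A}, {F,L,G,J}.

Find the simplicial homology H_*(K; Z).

H_0 ≅ Z,  H_1 ≅ Z,  H_2 = 0,  H_3 = 0.

We work with the vertex ordering A < B < D < E < F < G < J < L. The simplices of K, each written with vertices in increasing order, are:

  0-simplices (8): A, B, D, E, F, G, J, L
  1-simplices (14): AB, AD, AE, AF, DF, EG, EJ, EL, FG, FJ, FL, GJ, GL, JL
  2-simplices (8): ADF, EGJ, EGL, EJL, FGJ, FGL, FJL, GJL
  3-simplices (2): EGJL, FGJL

so the chain groups are C_0 ≅ Z^8, C_1 ≅ Z^14, C_2 ≅ Z^8, C_3 ≅ Z^2.

∂_1: C_1 → C_0 sends each edge [p,q] (with p < q) to q − p.
The resulting 8×14 matrix has rank 7, and its Smith normal form has invariant factors (1,1,1,1,1,1,1).

∂_2: C_2 → C_1 sends each 2-simplex [p,q,r] to [q,r] − [p,r] + [p,q]. For instance
  ∂FJL = JL − FL + FJ,
  ∂FGL = GL − FL + FG.
As a 14×8 matrix over Z this has rank 6, with invariant factors (1,1,1,1,1,1).

The boundary map ∂_3: C_3 → C_2 sends each 3-simplex σ to the alternating sum Σ_i (−1)^i (σ with its i-th vertex removed). For instance
  ∂EGJL = GJL − EJL + EGL − EGJ,
  ∂FGJL = GJL − FJL + FGL − FGJ.
As a 8×2 matrix over Z this has rank 2, with invariant factors (1,1).

Computing H_k = (kernel of ∂_k) / (image of ∂_{k+1}):

  H_0: rank C_0 − rank ∂_1 = 8 − 7 = 1, and the invariant factors of ∂_1 are all 1, so H_0 = Z.
  H_1: rank ker ∂_1 − rank ∂_2 = (14 − 7) − 6 = 1, and the invariant factors of ∂_2 are all 1, so H_1 = Z.
  H_2: rank ker ∂_2 − rank ∂_3 = (8 − 6) − 2 = 0, and the invariant factors of ∂_3 are all 1, so H_2 = 0.
  H_3: rank ker ∂_3 − rank ∂_4 = (2 − 2) − 0 = 0, and there is no ∂_4, so H_3 = 0.

As a check, the Euler characteristic is 8 − 14 + 8 − 2 = 0, which agrees with 1 − 1 + 0 − 0 = 0.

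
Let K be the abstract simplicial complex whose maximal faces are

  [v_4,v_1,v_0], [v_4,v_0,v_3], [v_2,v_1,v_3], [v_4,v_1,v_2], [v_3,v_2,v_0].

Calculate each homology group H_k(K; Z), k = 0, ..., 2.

H_0 ≅ Z,  H_1 ≅ Z,  H_2 = 0.

K has 5 vertices, 10 edges, 5 triangles.
rank ∂_0 = 0, rank ∂_1 = 4 ⇒ b_0 = 5 − 0 − 4 = 1; all invariant factors of ∂_1 are 1 so no torsion. So H_0 = Z.
rank ∂_1 = 4, rank ∂_2 = 5 ⇒ b_1 = 10 − 4 − 5 = 1; all invariant factors of ∂_2 are 1 so no torsion. So H_1 = Z.
rank ∂_2 = 5, rank ∂_3 = 0 ⇒ b_2 = 5 − 5 − 0 = 0. So H_2 = 0.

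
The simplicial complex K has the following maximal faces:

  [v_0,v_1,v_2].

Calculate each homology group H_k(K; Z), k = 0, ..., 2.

Fix the vertex order v_0 < v_1 < v_2 and write every simplex with vertices in increasing order. Then dim K = 2 and the simplices of K are:

  0-simplices (3): [v_0], [v_1], [v_2]
  1-simplices (3): [v_0,v_1], [v_0,v_2], [v_1,v_2]
  2-simplices (1): [v_0,v_1,v_2]

giving chain groups C_0 ≅ Z^3, C_1 ≅ Z^3, C_2 ≅ Z^1.

Boundary ∂_1: C_1 → C_0 maps an edge to its endpoints' difference, ∂[p,q] = q − p. For instance
  ∂[v_0,v_1] = [v_1] − [v_0].
The resulting 3×3 matrix has rank 2, and its Smith normal form has invariant factors (1,1).

Boundary ∂_2: C_2 → C_1 sends each 2-simplex [p,q,r] to [q,r] − [p,r] + [p,q]. For instance
  ∂[v_0,v_1,v_2] = [v_1,v_2] − [v_0,v_2] + [v_0,v_1].
This gives a 3×1 integer matrix of rank 1; reducing to Smith normal form yields diagonal entries (1).

From H_k ≅ ker(∂_k) / im(∂_{k+1}) we obtain:

  H_0: rank C_0 − rank ∂_1 = 3 − 2 = 1, and the invariant factors of ∂_1 are all 1, so H_0 ≅ Z.
  H_1: rank ker ∂_1 − rank ∂_2 = (3 − 2) − 1 = 0, and the invariant factors of ∂_2 are all 1, so H_1 ≅ 0.
  H_2: rank ker ∂_2 − rank ∂_3 = (1 − 1) − 0 = 0, and there is no ∂_3, so H_2 ≅ 0.

(K is a triangulation of the 2-simplex.)

H_0 = Z,  H_1 = 0,  H_2 = 0.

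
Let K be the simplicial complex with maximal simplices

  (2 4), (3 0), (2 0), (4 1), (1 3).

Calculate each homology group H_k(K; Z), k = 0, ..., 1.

H_0 ≅ Z,  H_1 ≅ Z.

We work with the vertex ordering 0 < 1 < 2 < 3 < 4. The simplices of K, each written with vertices in increasing order, are:

  0-simplices (5): [0], [1], [2], [3], [4]
  1-simplices (5): [0,2], [0,3], [1,3], [1,4], [2,4]

Hence C_0 ≅ Z^5, C_1 ≅ Z^5.

The boundary map ∂_1: C_1 → C_0 sends each edge [p,q] (with p < q) to q − p.
This gives a 5×5 integer matrix of rank 4; reducing to Smith normal form yields diagonal entries (1,1,1,1).

Reading off H_k = ker ∂_k / im ∂_{k+1}:

  H_0: rank C_0 − rank ∂_1 = 5 − 4 = 1, and the invariant factors of ∂_1 are all 1, so H_0 ≅ Z.
  H_1: rank ker ∂_1 − rank ∂_2 = (5 − 4) − 0 = 1, and there is no ∂_2, so H_1 ≅ Z.

As a check, the Euler characteristic is 5 − 5 = 0, which agrees with 1 − 1 = 0.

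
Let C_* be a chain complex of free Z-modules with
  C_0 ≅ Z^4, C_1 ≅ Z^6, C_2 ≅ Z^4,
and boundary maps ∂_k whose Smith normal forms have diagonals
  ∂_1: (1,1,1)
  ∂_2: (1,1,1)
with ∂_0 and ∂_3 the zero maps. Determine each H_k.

H_0 = Z,  H_1 = 0,  H_2 = Z.

H_0: b_0 = 4 − 0 − 3 = 1; torsion from ∂_1 factors > 1: none. So H_0 = Z.
H_1: b_1 = 6 − 3 − 3 = 0; torsion from ∂_2 factors > 1: none. So H_1 = 0.
H_2: b_2 = 4 − 3 − 0 = 1; torsion from ∂_3 factors > 1: none. So H_2 = Z.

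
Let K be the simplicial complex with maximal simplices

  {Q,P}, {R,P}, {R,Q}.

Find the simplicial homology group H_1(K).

K has 3 vertices, 3 edges.
rank ∂_1 = 2, rank ∂_2 = 0 ⇒ b_1 = 3 − 2 − 0 = 1. So H_1 = Z.

H_1 ≅ Z.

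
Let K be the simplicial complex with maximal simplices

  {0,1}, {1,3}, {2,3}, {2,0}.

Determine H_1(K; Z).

Take the total order 0 < 1 < 2 < 3 on the vertex set. Then K (dimension 1) consists of the simplices:

  0-simplices (4): [0], [1], [2], [3]
  1-simplices (4): [0,1], [0,2], [1,3], [2,3]

so the chain groups are C_0 ≅ Z^4, C_1 ≅ Z^4.

∂_1: C_1 → C_0 is given by ∂[p,q] = [q] − [p]. For instance
  ∂[0,2] = [2] − [0].
As a 4×4 matrix over Z this has rank 3, with invariant factors (1,1,1).

Computing H_k = (kernel of ∂_k) / (image of ∂_{k+1}):

  H_1: rank ker ∂_1 − rank ∂_2 = (4 − 3) − 0 = 1, and there is no ∂_2, so H_1 ≅ Z.

(K is a triangulation of the circle S^1.)

H_1 ≅ Z.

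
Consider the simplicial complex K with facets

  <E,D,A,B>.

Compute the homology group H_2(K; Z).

H_2 = 0.

Take the total order A < B < D < E on the vertex set. Then K (dimension 3) consists of the simplices:

  0-simplices (4): A, B, D, E
  1-simplices (6): AB, AD, AE, BD, BE, DE
  2-simplices (4): ABD, ABE, ADE, BDE
  3-simplices (1): ABDE

giving chain groups C_0 ≅ Z^4, C_1 ≅ Z^6, C_2 ≅ Z^4, C_3 ≅ Z^1.

The boundary map ∂_1: C_1 → C_0 maps an edge to its endpoints' difference, ∂[p,q] = q − p. For instance
  ∂AE = E − A.
As a 4×6 matrix over Z this has rank 3, with invariant factors (1,1,1).

Boundary ∂_2: C_2 → C_1 sends each 2-simplex [p,q,r] to [q,r] − [p,r] + [p,q]. For instance
  ∂ABE = BE − AE + AB,
  ∂BDE = DE − BE + BD.
This gives a 6×4 integer matrix of rank 3; reducing to Smith normal form yields diagonal entries (1,1,1).

The boundary map ∂_3: C_3 → C_2 sends each 3-simplex σ to the alternating sum Σ_i (−1)^i (σ with its i-th vertex removed). For instance
  ∂ABDE = BDE − ADE + ABE − ABD.
The resulting 4×1 matrix has rank 1, and its Smith normal form has invariant factors (1).

Now H_k = ker ∂_k / im ∂_{k+1}, so:

  H_2: rank ker ∂_2 − rank ∂_3 = (4 − 3) − 1 = 0, and the invariant factors of ∂_3 are all 1, so H_2 ≅ 0.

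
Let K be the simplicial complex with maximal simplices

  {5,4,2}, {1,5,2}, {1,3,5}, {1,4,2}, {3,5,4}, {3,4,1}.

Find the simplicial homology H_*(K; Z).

Take the total order 1 < 2 < 3 < 4 < 5 on the vertex set. Then K (dimension 2) consists of the simplices:

  0-simplices (5): [1], [2], [3], [4], [5]
  1-simplices (9): [1,2], [1,3], [1,4], [1,5], [2,4], [2,5], [3,4], [3,5], [4,5]
  2-simplices (6): [1,2,4], [1,2,5], [1,3,4], [1,3,5], [2,4,5], [3,4,5]

so the chain groups are C_0 ≅ Z^5, C_1 ≅ Z^9, C_2 ≅ Z^6.

Boundary ∂_1: C_1 → C_0 maps an edge to its endpoints' difference, ∂[p,q] = q − p. For instance
  ∂[2,4] = [4] − [2].
This gives a 5×9 integer matrix of rank 4; reducing to Smith normal form yields diagonal entries (1,1,1,1).

∂_2: C_2 → C_1 acts by ∂[p,q,r] = [q,r] − [p,r] + [p,q]. For instance
  ∂[1,3,4] = [3,4] − [1,4] + [1,3],
  ∂[3,4,5] = [4,5] − [3,5] + [3,4].
This gives a 9×6 integer matrix of rank 5; reducing to Smith normal form yields diagonal entries (1,1,1,1,1).

Now H_k = ker ∂_k / im ∂_{k+1}, so:

  H_0: rank C_0 − rank ∂_1 = 5 − 4 = 1, and the invariant factors of ∂_1 are all 1, so H_0 ≅ Z.
  H_1: rank ker ∂_1 − rank ∂_2 = (9 − 4) − 5 = 0, and the invariant factors of ∂_2 are all 1, so H_1 ≅ 0.
  H_2: rank ker ∂_2 − rank ∂_3 = (6 − 5) − 0 = 1, and there is no ∂_3, so H_2 ≅ Z.

(K is a triangulation of the 2-sphere S^2.)

H_0 = Z,  H_1 = 0,  H_2 = Z.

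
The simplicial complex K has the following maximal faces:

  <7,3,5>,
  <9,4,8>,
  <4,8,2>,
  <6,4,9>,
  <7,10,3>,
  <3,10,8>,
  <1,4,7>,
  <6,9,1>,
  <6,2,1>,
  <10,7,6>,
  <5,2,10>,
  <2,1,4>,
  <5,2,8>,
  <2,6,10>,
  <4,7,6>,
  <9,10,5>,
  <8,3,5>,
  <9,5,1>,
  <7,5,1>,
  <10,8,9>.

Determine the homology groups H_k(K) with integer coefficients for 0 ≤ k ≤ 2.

Fix the vertex order 1 < 2 < 3 < 4 < 5 < 6 < 7 < 8 < 9 < 10 and write every simplex with vertices in increasing order. Then dim K = 2 and the simplices of K are:

  0-simplices (10): [1], [2], [3], [4], [5], [6], [7], [8], [9], [10]
  1-simplices (30): (30 of them)
  2-simplices (20): (20 of them)

so the chain groups are C_0 ≅ Z^10, C_1 ≅ Z^30, C_2 ≅ Z^20.

∂_1: C_1 → C_0 maps an edge to its endpoints' difference, ∂[p,q] = q − p.
The resulting 10×30 matrix has rank 9, and its Smith normal form has invariant factors (1,1,1,1,1,1,1,1,1).

The boundary map ∂_2: C_2 → C_1 sends each 2-simplex [p,q,r] to [q,r] − [p,r] + [p,q]. For instance
  ∂[6,7,10] = [7,10] − [6,10] + [6,7],
  ∂[2,6,10] = [6,10] − [2,10] + [2,6].
As a 30×20 matrix over Z this has rank 20, with invariant factors (1,1,1,1,1,1,1,1,1,1,1,1,1,1,1,1,1,1,1,2).

From H_k ≅ ker(∂_k) / im(∂_{k+1}) we obtain:

  H_0: rank C_0 − rank ∂_1 = 10 − 9 = 1, and the invariant factors of ∂_1 are all 1, so H_0 ≅ Z.
  H_1: rank ker ∂_1 − rank ∂_2 = (30 − 9) − 20 = 1, and ∂_2 has invariant factor 2 > 1, so H_1 ≅ Z ⊕ Z/2.
  H_2: rank ker ∂_2 − rank ∂_3 = (20 − 20) − 0 = 0, and there is no ∂_3, so H_2 ≅ 0.

As a check, the Euler characteristic is 10 − 30 + 20 = 0, which agrees with 1 − 1 + 0 = 0.

H_0 ≅ Z,  H_1 ≅ Z ⊕ Z/2,  H_2 = 0.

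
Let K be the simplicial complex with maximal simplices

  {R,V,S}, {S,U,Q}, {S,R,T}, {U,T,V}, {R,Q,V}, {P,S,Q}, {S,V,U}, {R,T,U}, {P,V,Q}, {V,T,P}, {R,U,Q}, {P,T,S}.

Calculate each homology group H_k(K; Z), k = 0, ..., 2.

H_0 = Z,  H_1 = Z_2,  H_2 = 0.

We work with the vertex ordering P < Q < R < S < T < U < V. The simplices of K, each written with vertices in increasing order, are:

  0-simplices (7): P, Q, R, S, T, U, V
  1-simplices (18): PQ, PS, PT, PV, QR, QS, QU, QV, RS, RT, RU, RV, ST, SU, SV, TU, TV, UV
  2-simplices (12): PQS, PQV, PST, PTV, QRU, QRV, QSU, RST, RSV, RTU, SUV, TUV

giving chain groups C_0 ≅ Z^7, C_1 ≅ Z^18, C_2 ≅ Z^12.

The boundary map ∂_1: C_1 → C_0 maps an edge to its endpoints' difference, ∂[p,q] = q − p. For instance
  ∂QV = V − Q.
This gives a 7×18 integer matrix of rank 6; reducing to Smith normal form yields diagonal entries (1,1,1,1,1,1).

Boundary ∂_2: C_2 → C_1 maps a triangle to the signed sum of its edges. For instance
  ∂PQS = QS − PS + PQ,
  ∂RSV = SV − RV + RS.
This gives a 18×12 integer matrix of rank 12; reducing to Smith normal form yields diagonal entries (1,1,1,1,1,1,1,1,1,1,1,2).

Computing H_k = (kernel of ∂_k) / (image of ∂_{k+1}):

  H_0: rank C_0 − rank ∂_1 = 7 − 6 = 1, and the invariant factors of ∂_1 are all 1, so H_0 = Z.
  H_1: rank ker ∂_1 − rank ∂_2 = (18 − 6) − 12 = 0, and ∂_2 has invariant factor 2 > 1, so H_1 = Z_2.
  H_2: rank ker ∂_2 − rank ∂_3 = (12 − 12) − 0 = 0, and there is no ∂_3, so H_2 = 0.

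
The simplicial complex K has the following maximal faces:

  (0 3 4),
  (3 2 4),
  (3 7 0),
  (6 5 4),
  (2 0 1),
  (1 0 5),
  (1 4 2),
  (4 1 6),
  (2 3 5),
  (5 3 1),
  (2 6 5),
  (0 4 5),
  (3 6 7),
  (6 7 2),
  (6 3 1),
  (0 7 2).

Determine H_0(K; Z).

Fix the vertex order 0 < 1 < 2 < 3 < 4 < 5 < 6 < 7 and write every simplex with vertices in increasing order. Then dim K = 2 and the simplices of K are:

  0-simplices (8): [0], [1], [2], [3], [4], [5], [6], [7]
  1-simplices (24): (24 of them)
  2-simplices (16): [0,1,2], [0,1,5], [0,2,7], [0,3,4], [0,3,7], [0,4,5], [1,2,4], [1,3,5], [1,3,6], [1,4,6], [2,3,4], [2,3,5], [2,5,6], [2,6,7], [3,6,7], [4,5,6]

giving chain groups C_0 ≅ Z^8, C_1 ≅ Z^24, C_2 ≅ Z^16.

Boundary ∂_1: C_1 → C_0 maps an edge to its endpoints' difference, ∂[p,q] = q − p. For instance
  ∂[2,5] = [5] − [2].
This gives a 8×24 integer matrix of rank 7; reducing to Smith normal form yields diagonal entries (1,1,1,1,1,1,1).

The boundary map ∂_2: C_2 → C_1 sends each 2-simplex [p,q,r] to [q,r] − [p,r] + [p,q]. For instance
  ∂[0,2,7] = [2,7] − [0,7] + [0,2],
  ∂[0,3,4] = [3,4] − [0,4] + [0,3].
As a 24×16 matrix over Z this has rank 15, with invariant factors (1,1,1,1,1,1,1,1,1,1,1,1,1,1,1).

Computing H_k = (kernel of ∂_k) / (image of ∂_{k+1}):

  H_0: rank C_0 − rank ∂_1 = 8 − 7 = 1, and the invariant factors of ∂_1 are all 1, so H_0 ≅ Z.

H_0 ≅ Z.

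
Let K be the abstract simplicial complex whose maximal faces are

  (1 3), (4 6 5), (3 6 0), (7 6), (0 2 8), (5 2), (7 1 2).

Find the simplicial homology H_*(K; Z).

H_0 = Z,  H_1 = Z^3,  H_2 = 0.

Take the total order 0 < 1 < 2 < 3 < 4 < 5 < 6 < 7 < 8 on the vertex set. Then K (dimension 2) consists of the simplices:

  0-simplices (9): [0], [1], [2], [3], [4], [5], [6], [7], [8]
  1-simplices (15): [0,2], [0,3], [0,6], [0,8], [1,2], [1,3], [1,7], [2,5], [2,7], [2,8], [3,6], [4,5], [4,6], [5,6], [6,7]
  2-simplices (4): [0,2,8], [0,3,6], [1,2,7], [4,5,6]

Hence C_0 ≅ Z^9, C_1 ≅ Z^15, C_2 ≅ Z^4.

The boundary map ∂_1: C_1 → C_0 maps an edge to its endpoints' difference, ∂[p,q] = q − p. For instance
  ∂[4,5] = [5] − [4].
The 9×15 boundary matrix has rank 8 and Smith normal form diag(1,1,1,1,1,1,1,1).

The boundary map ∂_2: C_2 → C_1 sends each 2-simplex [p,q,r] to [q,r] − [p,r] + [p,q]. For instance
  ∂[4,5,6] = [5,6] − [4,6] + [4,5],
  ∂[0,2,8] = [2,8] − [0,8] + [0,2].
As a 15×4 matrix over Z this has rank 4, with invariant factors (1,1,1,1).

Reading off H_k = ker ∂_k / im ∂_{k+1}:

  H_0: rank C_0 − rank ∂_1 = 9 − 8 = 1, and the invariant factors of ∂_1 are all 1, so H_0 = Z.
  H_1: rank ker ∂_1 − rank ∂_2 = (15 − 8) − 4 = 3, and the invariant factors of ∂_2 are all 1, so H_1 = Z^3.
  H_2: rank ker ∂_2 − rank ∂_3 = (4 − 4) − 0 = 0, and there is no ∂_3, so H_2 = 0.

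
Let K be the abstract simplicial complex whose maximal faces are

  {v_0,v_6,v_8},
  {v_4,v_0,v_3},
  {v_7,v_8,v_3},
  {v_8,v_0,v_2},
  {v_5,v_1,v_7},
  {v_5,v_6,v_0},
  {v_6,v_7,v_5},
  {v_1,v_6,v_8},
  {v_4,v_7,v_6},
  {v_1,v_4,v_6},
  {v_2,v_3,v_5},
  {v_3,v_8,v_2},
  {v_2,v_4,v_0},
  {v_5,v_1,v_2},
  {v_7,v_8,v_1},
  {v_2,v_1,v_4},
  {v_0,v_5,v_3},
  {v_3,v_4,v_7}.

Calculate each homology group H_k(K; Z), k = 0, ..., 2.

K has 9 vertices, 27 edges, 18 triangles.
rank ∂_0 = 0, rank ∂_1 = 8 ⇒ b_0 = 9 − 0 − 8 = 1; all invariant factors of ∂_1 are 1 so no torsion. So H_0 = Z.
rank ∂_1 = 8, rank ∂_2 = 18 ⇒ b_1 = 27 − 8 − 18 = 1; ∂_2 has invariant factor(s) [2] giving torsion. So H_1 = Z ⊕ Z/2.
rank ∂_2 = 18, rank ∂_3 = 0 ⇒ b_2 = 18 − 18 − 0 = 0. So H_2 = 0.

H_0 ≅ Z,  H_1 ≅ Z ⊕ Z/2,  H_2 = 0.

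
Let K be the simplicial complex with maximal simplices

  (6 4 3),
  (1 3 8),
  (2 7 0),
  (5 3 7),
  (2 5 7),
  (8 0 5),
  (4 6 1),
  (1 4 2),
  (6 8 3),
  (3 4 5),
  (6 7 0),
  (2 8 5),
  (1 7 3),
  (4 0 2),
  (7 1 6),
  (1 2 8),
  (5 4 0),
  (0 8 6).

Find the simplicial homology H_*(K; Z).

We work with the vertex ordering 0 < 1 < 2 < 3 < 4 < 5 < 6 < 7 < 8. The simplices of K, each written with vertices in increasing order, are:

  0-simplices (9): [0], [1], [2], [3], [4], [5], [6], [7], [8]
  1-simplices (27): (27 of them)
  2-simplices (18): [0,2,4], [0,2,7], [0,4,5], [0,5,8], [0,6,7], [0,6,8], [1,2,4], [1,2,8], [1,3,7], [1,3,8], [1,4,6], [1,6,7], [2,5,7], [2,5,8], [3,4,5], [3,4,6], [3,5,7], [3,6,8]

so the chain groups are C_0 ≅ Z^9, C_1 ≅ Z^27, C_2 ≅ Z^18.

Boundary ∂_1: C_1 → C_0 sends each edge [p,q] (with p < q) to q − p.
The resulting 9×27 matrix has rank 8, and its Smith normal form has invariant factors (1,1,1,1,1,1,1,1).

Boundary ∂_2: C_2 → C_1 acts by ∂[p,q,r] = [q,r] − [p,r] + [p,q]. For instance
  ∂[3,6,8] = [6,8] − [3,8] + [3,6],
  ∂[3,4,5] = [4,5] − [3,5] + [3,4].
As a 27×18 matrix over Z this has rank 18, with invariant factors (1,1,1,1,1,1,1,1,1,1,1,1,1,1,1,1,1,2).

Computing H_k = (kernel of ∂_k) / (image of ∂_{k+1}):

  H_0: rank C_0 − rank ∂_1 = 9 − 8 = 1, and the invariant factors of ∂_1 are all 1, so H_0 ≅ Z.
  H_1: rank ker ∂_1 − rank ∂_2 = (27 − 8) − 18 = 1, and ∂_2 has invariant factor 2 > 1, so H_1 ≅ Z ⊕ Z_2.
  H_2: rank ker ∂_2 − rank ∂_3 = (18 − 18) − 0 = 0, and there is no ∂_3, so H_2 ≅ 0.

As a check, the Euler characteristic is 9 − 27 + 18 = 0, which agrees with 1 − 1 + 0 = 0.
(K is a triangulation of the Klein bottle.)

H_0 ≅ Z,  H_1 ≅ Z ⊕ Z_2,  H_2 = 0.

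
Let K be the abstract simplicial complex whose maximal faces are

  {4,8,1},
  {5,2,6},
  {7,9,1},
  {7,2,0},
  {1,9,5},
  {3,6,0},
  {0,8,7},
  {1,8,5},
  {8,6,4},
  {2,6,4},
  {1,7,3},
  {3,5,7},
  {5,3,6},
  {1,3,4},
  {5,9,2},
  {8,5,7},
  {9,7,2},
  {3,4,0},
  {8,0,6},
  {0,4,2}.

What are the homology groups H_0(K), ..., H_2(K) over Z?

Take the total order 0 < 1 < 2 < 3 < 4 < 5 < 6 < 7 < 8 < 9 on the vertex set. Then K (dimension 2) consists of the simplices:

  0-simplices (10): [0], [1], [2], [3], [4], [5], [6], [7], [8], [9]
  1-simplices (30): (30 of them)
  2-simplices (20): (20 of them)

so the chain groups are C_0 ≅ Z^10, C_1 ≅ Z^30, C_2 ≅ Z^20.

Boundary ∂_1: C_1 → C_0 sends each edge [p,q] (with p < q) to q − p.
The 10×30 boundary matrix has rank 9 and Smith normal form diag(1,1,1,1,1,1,1,1,1).

Boundary ∂_2: C_2 → C_1 maps a triangle to the signed sum of its edges. For instance
  ∂[2,4,6] = [4,6] − [2,6] + [2,4],
  ∂[1,7,9] = [7,9] − [1,9] + [1,7].
As a 30×20 matrix over Z this has rank 20, with invariant factors (1,1,1,1,1,1,1,1,1,1,1,1,1,1,1,1,1,1,1,2).

Computing H_k = (kernel of ∂_k) / (image of ∂_{k+1}):

  H_0: rank C_0 − rank ∂_1 = 10 − 9 = 1, and the invariant factors of ∂_1 are all 1, so H_0 = Z.
  H_1: rank ker ∂_1 − rank ∂_2 = (30 − 9) − 20 = 1, and ∂_2 has invariant factor 2 > 1, so H_1 = Z ⊕ Z_2.
  H_2: rank ker ∂_2 − rank ∂_3 = (20 − 20) − 0 = 0, and there is no ∂_3, so H_2 = 0.

(K is a triangulation of the Klein bottle.)

H_0 ≅ Z,  H_1 ≅ Z ⊕ Z_2,  H_2 = 0.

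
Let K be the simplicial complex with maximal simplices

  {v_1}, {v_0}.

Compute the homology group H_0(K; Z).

Take the total order v_0 < v_1 on the vertex set. Then K (dimension 0) consists of the simplices:

  0-simplices (2): [v_0], [v_1]

Hence C_0 ≅ Z^2.

From H_k ≅ ker(∂_k) / im(∂_{k+1}) we obtain:

  H_0: rank C_0 − rank ∂_1 = 2 − 0 = 2, and there is no ∂_1, so H_0 = Z^2.

H_0 ≅ Z^2.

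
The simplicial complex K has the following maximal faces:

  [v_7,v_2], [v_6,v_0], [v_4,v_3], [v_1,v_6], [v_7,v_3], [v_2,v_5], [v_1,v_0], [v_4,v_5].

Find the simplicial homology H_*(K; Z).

K has 8 vertices, 8 edges.
rank ∂_0 = 0, rank ∂_1 = 6 ⇒ b_0 = 8 − 0 − 6 = 2; all invariant factors of ∂_1 are 1 so no torsion. So H_0 = Z^2.
rank ∂_1 = 6, rank ∂_2 = 0 ⇒ b_1 = 8 − 6 − 0 = 2. So H_1 = Z^2.

H_0 = Z^2,  H_1 = Z^2.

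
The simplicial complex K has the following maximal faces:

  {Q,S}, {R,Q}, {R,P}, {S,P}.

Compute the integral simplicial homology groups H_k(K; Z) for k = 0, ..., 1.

Take the total order P < Q < R < S on the vertex set. Then K (dimension 1) consists of the simplices:

  0-simplices (4): P, Q, R, S
  1-simplices (4): PR, PS, QR, QS

Hence C_0 ≅ Z^4, C_1 ≅ Z^4.

The boundary map ∂_1: C_1 → C_0 is given by ∂[p,q] = [q] − [p]. For instance
  ∂PS = S − P.
The 4×4 boundary matrix has rank 3 and Smith normal form diag(1,1,1).

Reading off H_k = ker ∂_k / im ∂_{k+1}:

  H_0: rank C_0 − rank ∂_1 = 4 − 3 = 1, and the invariant factors of ∂_1 are all 1, so H_0 ≅ Z.
  H_1: rank ker ∂_1 − rank ∂_2 = (4 − 3) − 0 = 1, and there is no ∂_2, so H_1 ≅ Z.

H_0 = Z,  H_1 = Z.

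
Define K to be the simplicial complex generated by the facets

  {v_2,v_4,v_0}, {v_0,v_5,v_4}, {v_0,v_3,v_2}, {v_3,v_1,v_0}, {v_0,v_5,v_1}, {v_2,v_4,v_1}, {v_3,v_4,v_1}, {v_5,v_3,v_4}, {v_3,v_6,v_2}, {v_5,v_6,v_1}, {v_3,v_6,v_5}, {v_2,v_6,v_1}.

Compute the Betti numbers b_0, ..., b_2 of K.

b_0 = 1, b_1 = 0, b_2 = 0.

Take the total order v_0 < v_1 < v_2 < v_3 < v_4 < v_5 < v_6 on the vertex set. Then K (dimension 2) consists of the simplices:

  0-simplices (7): [v_0], [v_1], [v_2], [v_3], [v_4], [v_5], [v_6]
  1-simplices (18): (18 of them)
  2-simplices (12): (12 of them)

Hence C_0 ≅ Z^7, C_1 ≅ Z^18, C_2 ≅ Z^12.

The boundary map ∂_1: C_1 → C_0 maps an edge to its endpoints' difference, ∂[p,q] = q − p.
As a 7×18 matrix over Z this has rank 6, with invariant factors (1,1,1,1,1,1).

∂_2: C_2 → C_1 acts by ∂[p,q,r] = [q,r] − [p,r] + [p,q]. For instance
  ∂[v_3,v_5,v_6] = [v_5,v_6] − [v_3,v_6] + [v_3,v_5],
  ∂[v_1,v_2,v_6] = [v_2,v_6] − [v_1,v_6] + [v_1,v_2].
The 18×12 boundary matrix has rank 12 and Smith normal form diag(1,1,1,1,1,1,1,1,1,1,1,2).

From H_k ≅ ker(∂_k) / im(∂_{k+1}) we obtain:

  H_0: rank C_0 − rank ∂_1 = 7 − 6 = 1, and the invariant factors of ∂_1 are all 1, so H_0 ≅ Z.
  H_1: rank ker ∂_1 − rank ∂_2 = (18 − 6) − 12 = 0, and ∂_2 has invariant factor 2 > 1, so H_1 ≅ Z/2.
  H_2: rank ker ∂_2 − rank ∂_3 = (12 − 12) − 0 = 0, and there is no ∂_3, so H_2 ≅ 0.

Hence the Betti numbers are b_0 = 1, b_1 = 0, b_2 = 0.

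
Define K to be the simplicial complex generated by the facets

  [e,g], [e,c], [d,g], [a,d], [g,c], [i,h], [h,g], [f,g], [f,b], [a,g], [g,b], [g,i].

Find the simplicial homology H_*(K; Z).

We work with the vertex ordering a < b < c < d < e < f < g < h < i. The simplices of K, each written with vertices in increasing order, are:

  0-simplices (9): a, b, c, d, e, f, g, h, i
  1-simplices (12): ad, ag, bf, bg, ce, cg, dg, eg, fg, gh, gi, hi

so the chain groups are C_0 ≅ Z^9, C_1 ≅ Z^12.

Boundary ∂_1: C_1 → C_0 is given by ∂[p,q] = [q] − [p]. For instance
  ∂ce = e − c.
The 9×12 boundary matrix has rank 8 and Smith normal form diag(1,1,1,1,1,1,1,1).

From H_k ≅ ker(∂_k) / im(∂_{k+1}) we obtain:

  H_0: rank C_0 − rank ∂_1 = 9 − 8 = 1, and the invariant factors of ∂_1 are all 1, so H_0 ≅ Z.
  H_1: rank ker ∂_1 − rank ∂_2 = (12 − 8) − 0 = 4, and there is no ∂_2, so H_1 ≅ Z^4.

(K is a triangulation of a wedge of 4 circles.)

H_0 = Z,  H_1 = Z^4.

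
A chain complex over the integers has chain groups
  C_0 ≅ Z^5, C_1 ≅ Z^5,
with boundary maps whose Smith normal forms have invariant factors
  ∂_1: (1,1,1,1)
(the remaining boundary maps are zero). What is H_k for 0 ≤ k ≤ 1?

H_0: b_0 = 5 − 0 − 4 = 1; torsion from ∂_1 factors > 1: none. So H_0 = Z.
H_1: b_1 = 5 − 4 − 0 = 1; torsion from ∂_2 factors > 1: none. So H_1 = Z.

H_0 = Z,  H_1 = Z.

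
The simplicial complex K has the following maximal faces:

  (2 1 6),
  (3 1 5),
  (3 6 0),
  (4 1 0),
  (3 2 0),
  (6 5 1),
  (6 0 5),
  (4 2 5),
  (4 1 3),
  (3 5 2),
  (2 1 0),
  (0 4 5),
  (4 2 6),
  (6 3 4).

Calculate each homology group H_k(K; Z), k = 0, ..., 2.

Fix the vertex order 0 < 1 < 2 < 3 < 4 < 5 < 6 and write every simplex with vertices in increasing order. Then dim K = 2 and the simplices of K are:

  0-simplices (7): [0], [1], [2], [3], [4], [5], [6]
  1-simplices (21): [0,1], [0,2], [0,3], [0,4], [0,5], [0,6], [1,2], [1,3], [1,4], [1,5], [1,6], [2,3], [2,4], [2,5], [2,6], [3,4], [3,5], [3,6], [4,5], [4,6], [5,6]
  2-simplices (14): [0,1,2], [0,1,4], [0,2,3], [0,3,6], [0,4,5], [0,5,6], [1,2,6], [1,3,4], [1,3,5], [1,5,6], [2,3,5], [2,4,5], [2,4,6], [3,4,6]

Hence C_0 ≅ Z^7, C_1 ≅ Z^21, C_2 ≅ Z^14.

Boundary ∂_1: C_1 → C_0 maps an edge to its endpoints' difference, ∂[p,q] = q − p.
The 7×21 boundary matrix has rank 6 and Smith normal form diag(1,1,1,1,1,1).

Boundary ∂_2: C_2 → C_1 maps a triangle to the signed sum of its edges. For instance
  ∂[1,3,4] = [3,4] − [1,4] + [1,3],
  ∂[3,4,6] = [4,6] − [3,6] + [3,4].
This gives a 21×14 integer matrix of rank 13; reducing to Smith normal form yields diagonal entries (1,1,1,1,1,1,1,1,1,1,1,1,1).

Now H_k = ker ∂_k / im ∂_{k+1}, so:

  H_0: rank C_0 − rank ∂_1 = 7 − 6 = 1, and the invariant factors of ∂_1 are all 1, so H_0 = Z.
  H_1: rank ker ∂_1 − rank ∂_2 = (21 − 6) − 13 = 2, and the invariant factors of ∂_2 are all 1, so H_1 = Z^2.
  H_2: rank ker ∂_2 − rank ∂_3 = (14 − 13) − 0 = 1, and there is no ∂_3, so H_2 = Z.

H_0 = Z,  H_1 = Z^2,  H_2 = Z.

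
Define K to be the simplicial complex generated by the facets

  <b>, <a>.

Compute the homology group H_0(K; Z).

H_0 ≅ Z^2.

Order the vertices as a < b. Listing each simplex with vertices in this order, K has dimension 0 with simplices:

  0-simplices (2): a, b

Hence C_0 ≅ Z^2.

Reading off H_k = ker ∂_k / im ∂_{k+1}:

  H_0: rank C_0 − rank ∂_1 = 2 − 0 = 2, and there is no ∂_1, so H_0 ≅ Z^2.

(K is a triangulation of a set of 2 points.)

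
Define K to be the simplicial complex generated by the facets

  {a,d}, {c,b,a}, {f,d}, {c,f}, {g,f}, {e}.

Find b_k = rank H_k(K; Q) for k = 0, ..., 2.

b_0 = 2, b_1 = 1, b_2 = 0.

Order the vertices as a < b < c < d < e < f < g. Listing each simplex with vertices in this order, K has dimension 2 with simplices:

  0-simplices (7): a, b, c, d, e, f, g
  1-simplices (7): ab, ac, ad, bc, cf, df, fg
  2-simplices (1): abc

so the chain groups are C_0 ≅ Z^7, C_1 ≅ Z^7, C_2 ≅ Z^1.

∂_1: C_1 → C_0 is given by ∂[p,q] = [q] − [p]. For instance
  ∂ab = b − a.
This gives a 7×7 integer matrix of rank 5; reducing to Smith normal form yields diagonal entries (1,1,1,1,1).

The boundary map ∂_2: C_2 → C_1 sends each 2-simplex [p,q,r] to [q,r] − [p,r] + [p,q]. For instance
  ∂abc = bc − ac + ab.
The resulting 7×1 matrix has rank 1, and its Smith normal form has invariant factors (1).

Computing H_k = (kernel of ∂_k) / (image of ∂_{k+1}):

  H_0: rank C_0 − rank ∂_1 = 7 − 5 = 2, and the invariant factors of ∂_1 are all 1, so H_0 ≅ Z^2.
  H_1: rank ker ∂_1 − rank ∂_2 = (7 − 5) − 1 = 1, and the invariant factors of ∂_2 are all 1, so H_1 ≅ Z.
  H_2: rank ker ∂_2 − rank ∂_3 = (1 − 1) − 0 = 0, and there is no ∂_3, so H_2 ≅ 0.

As a check, the Euler characteristic is 7 − 7 + 1 = 1, which agrees with 2 − 1 + 0 = 1.

Hence the Betti numbers are b_0 = 2, b_1 = 1, b_2 = 0.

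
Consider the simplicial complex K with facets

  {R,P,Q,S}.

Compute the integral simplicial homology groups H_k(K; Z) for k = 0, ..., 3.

Take the total order P < Q < R < S on the vertex set. Then K (dimension 3) consists of the simplices:

  0-simplices (4): P, Q, R, S
  1-simplices (6): PQ, PR, PS, QR, QS, RS
  2-simplices (4): PQR, PQS, PRS, QRS
  3-simplices (1): PQRS

so the chain groups are C_0 ≅ Z^4, C_1 ≅ Z^6, C_2 ≅ Z^4, C_3 ≅ Z^1.

Boundary ∂_1: C_1 → C_0 sends each edge [p,q] (with p < q) to q − p. For instance
  ∂RS = S − R.
As a 4×6 matrix over Z this has rank 3, with invariant factors (1,1,1).

The boundary map ∂_2: C_2 → C_1 maps a triangle to the signed sum of its edges. For instance
  ∂QRS = RS − QS + QR,
  ∂PRS = RS − PS + PR.
This gives a 6×4 integer matrix of rank 3; reducing to Smith normal form yields diagonal entries (1,1,1).

∂_3: C_3 → C_2 sends each 3-simplex σ to the alternating sum Σ_i (−1)^i (σ with its i-th vertex removed). For instance
  ∂PQRS = QRS − PRS + PQS − PQR.
As a 4×1 matrix over Z this has rank 1, with invariant factors (1).

Reading off H_k = ker ∂_k / im ∂_{k+1}:

  H_0: rank C_0 − rank ∂_1 = 4 − 3 = 1, and the invariant factors of ∂_1 are all 1, so H_0 ≅ Z.
  H_1: rank ker ∂_1 − rank ∂_2 = (6 − 3) − 3 = 0, and the invariant factors of ∂_2 are all 1, so H_1 ≅ 0.
  H_2: rank ker ∂_2 − rank ∂_3 = (4 − 3) − 1 = 0, and the invariant factors of ∂_3 are all 1, so H_2 ≅ 0.
  H_3: rank ker ∂_3 − rank ∂_4 = (1 − 1) − 0 = 0, and there is no ∂_4, so H_3 ≅ 0.

H_0 ≅ Z,  H_1 = 0,  H_2 = 0,  H_3 = 0.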